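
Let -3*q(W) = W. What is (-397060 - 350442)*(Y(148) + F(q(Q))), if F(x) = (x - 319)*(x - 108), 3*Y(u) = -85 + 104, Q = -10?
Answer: -222318307330/9 ≈ -2.4702e+10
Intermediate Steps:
q(W) = -W/3
Y(u) = 19/3 (Y(u) = (-85 + 104)/3 = (⅓)*19 = 19/3)
F(x) = (-319 + x)*(-108 + x)
(-397060 - 350442)*(Y(148) + F(q(Q))) = (-397060 - 350442)*(19/3 + (34452 + (-⅓*(-10))² - (-427)*(-10)/3)) = -747502*(19/3 + (34452 + (10/3)² - 427*10/3)) = -747502*(19/3 + (34452 + 100/9 - 4270/3)) = -747502*(19/3 + 297358/9) = -747502*297415/9 = -222318307330/9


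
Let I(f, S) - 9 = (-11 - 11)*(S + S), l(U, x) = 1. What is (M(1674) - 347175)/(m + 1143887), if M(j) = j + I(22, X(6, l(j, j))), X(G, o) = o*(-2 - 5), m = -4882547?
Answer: 86296/934665 ≈ 0.092328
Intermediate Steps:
X(G, o) = -7*o (X(G, o) = o*(-7) = -7*o)
I(f, S) = 9 - 44*S (I(f, S) = 9 + (-11 - 11)*(S + S) = 9 - 44*S)
M(j) = 317 + j (M(j) = j + (9 - (-308)) = j + (9 - 44*(-7)) = j + (9 + 308) = j + 317 = 317 + j)
(M(1674) - 347175)/(m + 1143887) = ((317 + 1674) - 347175)/(-4882547 + 1143887) = (1991 - 347175)/(-3738660) = -345184*(-1/3738660) = 86296/934665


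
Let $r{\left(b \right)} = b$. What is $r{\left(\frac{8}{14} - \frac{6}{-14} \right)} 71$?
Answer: $71$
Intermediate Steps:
$r{\left(\frac{8}{14} - \frac{6}{-14} \right)} 71 = \left(\frac{8}{14} - \frac{6}{-14}\right) 71 = \left(8 \cdot \frac{1}{14} - - \frac{3}{7}\right) 71 = \left(\frac{4}{7} + \frac{3}{7}\right) 71 = 1 \cdot 71 = 71$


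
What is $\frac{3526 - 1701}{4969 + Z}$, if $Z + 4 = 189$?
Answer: $\frac{1825}{5154} \approx 0.35409$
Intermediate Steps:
$Z = 185$ ($Z = -4 + 189 = 185$)
$\frac{3526 - 1701}{4969 + Z} = \frac{3526 - 1701}{4969 + 185} = \frac{1825}{5154}$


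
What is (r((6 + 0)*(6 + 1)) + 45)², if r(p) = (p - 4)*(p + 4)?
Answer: 3214849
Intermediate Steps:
r(p) = (-4 + p)*(4 + p)
(r((6 + 0)*(6 + 1)) + 45)² = ((-16 + ((6 + 0)*(6 + 1))²) + 45)² = ((-16 + (6*7)²) + 45)² = ((-16 + 42²) + 45)² = ((-16 + 1764) + 45)² = (1748 + 45)² = 1793² = 3214849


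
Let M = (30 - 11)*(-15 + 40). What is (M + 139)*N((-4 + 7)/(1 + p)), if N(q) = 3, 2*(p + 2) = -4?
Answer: 1842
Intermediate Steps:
p = -4 (p = -2 + (½)*(-4) = -2 - 2 = -4)
M = 475 (M = 19*25 = 475)
(M + 139)*N((-4 + 7)/(1 + p)) = (475 + 139)*3 = 614*3 = 1842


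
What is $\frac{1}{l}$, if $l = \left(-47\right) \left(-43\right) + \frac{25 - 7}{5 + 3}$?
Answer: $\frac{4}{8093} \approx 0.00049425$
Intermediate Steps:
$l = \frac{8093}{4}$ ($l = 2021 + \frac{18}{8} = 2021 + 18 \cdot \frac{1}{8} = 2021 + \frac{9}{4} = \frac{8093}{4} \approx 2023.3$)
$\frac{1}{l} = \frac{1}{\frac{8093}{4}} = \frac{4}{8093}$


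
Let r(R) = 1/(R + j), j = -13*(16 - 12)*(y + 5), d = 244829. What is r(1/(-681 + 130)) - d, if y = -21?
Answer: -112237202748/458431 ≈ -2.4483e+5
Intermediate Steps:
j = 832 (j = -13*(16 - 12)*(-21 + 5) = -52*(-16) = -13*(-64) = 832)
r(R) = 1/(832 + R) (r(R) = 1/(R + 832) = 1/(832 + R))
r(1/(-681 + 130)) - d = 1/(832 + 1/(-681 + 130)) - 1*244829 = 1/(832 + 1/(-551)) - 244829 = 1/(832 - 1/551) - 244829 = 1/(458431/551) - 244829 = 551/458431 - 244829 = -112237202748/458431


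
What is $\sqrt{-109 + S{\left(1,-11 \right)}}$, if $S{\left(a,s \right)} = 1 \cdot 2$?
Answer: $i \sqrt{107} \approx 10.344 i$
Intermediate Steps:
$S{\left(a,s \right)} = 2$
$\sqrt{-109 + S{\left(1,-11 \right)}} = \sqrt{-109 + 2} = \sqrt{-107} = i \sqrt{107}$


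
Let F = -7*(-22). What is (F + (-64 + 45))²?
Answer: 18225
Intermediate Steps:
F = 154
(F + (-64 + 45))² = (154 + (-64 + 45))² = (154 - 19)² = 135² = 18225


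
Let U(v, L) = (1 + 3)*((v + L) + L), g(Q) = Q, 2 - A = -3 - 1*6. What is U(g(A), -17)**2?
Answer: 8464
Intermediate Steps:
A = 11 (A = 2 - (-3 - 1*6) = 2 - (-3 - 6) = 2 - 1*(-9) = 2 + 9 = 11)
U(v, L) = 4*v + 8*L (U(v, L) = 4*((L + v) + L) = 4*(v + 2*L) = 4*v + 8*L)
U(g(A), -17)**2 = (4*11 + 8*(-17))**2 = (44 - 136)**2 = (-92)**2 = 8464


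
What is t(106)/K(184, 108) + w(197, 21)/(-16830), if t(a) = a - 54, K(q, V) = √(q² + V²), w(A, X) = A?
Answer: -197/16830 + 13*√2845/2845 ≈ 0.23202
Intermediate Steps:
K(q, V) = √(V² + q²)
t(a) = -54 + a
t(106)/K(184, 108) + w(197, 21)/(-16830) = (-54 + 106)/(√(108² + 184²)) + 197/(-16830) = 52/(√(11664 + 33856)) + 197*(-1/16830) = 52/(√45520) - 197/16830 = 52/((4*√2845)) - 197/16830 = 52*(√2845/11380) - 197/16830 = 13*√2845/2845 - 197/16830 = -197/16830 + 13*√2845/2845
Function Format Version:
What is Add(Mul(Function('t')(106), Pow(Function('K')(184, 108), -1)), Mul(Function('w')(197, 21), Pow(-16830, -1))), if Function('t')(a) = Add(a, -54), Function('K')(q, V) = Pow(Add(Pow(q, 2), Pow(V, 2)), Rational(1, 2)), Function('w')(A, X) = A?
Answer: Add(Rational(-197, 16830), Mul(Rational(13, 2845), Pow(2845, Rational(1, 2)))) ≈ 0.23202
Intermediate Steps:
Function('K')(q, V) = Pow(Add(Pow(V, 2), Pow(q, 2)), Rational(1, 2))
Function('t')(a) = Add(-54, a)
Add(Mul(Function('t')(106), Pow(Function('K')(184, 108), -1)), Mul(Function('w')(197, 21), Pow(-16830, -1))) = Add(Mul(Add(-54, 106), Pow(Pow(Add(Pow(108, 2), Pow(184, 2)), Rational(1, 2)), -1)), Mul(197, Pow(-16830, -1))) = Add(Mul(52, Pow(Pow(Add(11664, 33856), Rational(1, 2)), -1)), Mul(197, Rational(-1, 16830))) = Add(Mul(52, Pow(Pow(45520, Rational(1, 2)), -1)), Rational(-197, 16830)) = Add(Mul(52, Pow(Mul(4, Pow(2845, Rational(1, 2))), -1)), Rational(-197, 16830)) = Add(Mul(52, Mul(Rational(1, 11380), Pow(2845, Rational(1, 2)))), Rational(-197, 16830)) = Add(Mul(Rational(13, 2845), Pow(2845, Rational(1, 2))), Rational(-197, 16830)) = Add(Rational(-197, 16830), Mul(Rational(13, 2845), Pow(2845, Rational(1, 2))))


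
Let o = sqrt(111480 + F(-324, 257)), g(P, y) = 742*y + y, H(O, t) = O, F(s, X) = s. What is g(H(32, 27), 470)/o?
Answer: 174605*sqrt(27789)/27789 ≈ 1047.4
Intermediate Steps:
g(P, y) = 743*y
o = 2*sqrt(27789) (o = sqrt(111480 - 324) = sqrt(111156) = 2*sqrt(27789) ≈ 333.40)
g(H(32, 27), 470)/o = (743*470)/((2*sqrt(27789))) = 349210*(sqrt(27789)/55578) = 174605*sqrt(27789)/27789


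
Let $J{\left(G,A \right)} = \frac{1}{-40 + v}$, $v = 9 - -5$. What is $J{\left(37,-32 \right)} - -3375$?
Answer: $\frac{87749}{26} \approx 3375.0$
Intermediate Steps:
$v = 14$ ($v = 9 + 5 = 14$)
$J{\left(G,A \right)} = - \frac{1}{26}$ ($J{\left(G,A \right)} = \frac{1}{-40 + 14} = \frac{1}{-26} = - \frac{1}{26}$)
$J{\left(37,-32 \right)} - -3375 = - \frac{1}{26} - -3375 = - \frac{1}{26} + 3375 = \frac{87749}{26}$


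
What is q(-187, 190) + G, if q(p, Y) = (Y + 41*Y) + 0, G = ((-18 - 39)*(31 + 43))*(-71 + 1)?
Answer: 303240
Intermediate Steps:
G = 295260 (G = -57*74*(-70) = -4218*(-70) = 295260)
q(p, Y) = 42*Y (q(p, Y) = 42*Y + 0 = 42*Y)
q(-187, 190) + G = 42*190 + 295260 = 7980 + 295260 = 303240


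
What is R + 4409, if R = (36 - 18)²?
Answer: 4733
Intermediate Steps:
R = 324 (R = 18² = 324)
R + 4409 = 324 + 4409 = 4733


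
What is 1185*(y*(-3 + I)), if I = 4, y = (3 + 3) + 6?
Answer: 14220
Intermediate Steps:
y = 12 (y = 6 + 6 = 12)
1185*(y*(-3 + I)) = 1185*(12*(-3 + 4)) = 1185*(12*1) = 1185*12 = 14220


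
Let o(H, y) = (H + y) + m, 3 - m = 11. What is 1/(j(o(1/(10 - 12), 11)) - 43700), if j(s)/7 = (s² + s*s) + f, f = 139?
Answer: -2/85279 ≈ -2.3452e-5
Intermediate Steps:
m = -8 (m = 3 - 1*11 = 3 - 11 = -8)
o(H, y) = -8 + H + y (o(H, y) = (H + y) - 8 = -8 + H + y)
j(s) = 973 + 14*s² (j(s) = 7*((s² + s*s) + 139) = 7*((s² + s²) + 139) = 7*(2*s² + 139) = 7*(139 + 2*s²) = 973 + 14*s²)
1/(j(o(1/(10 - 12), 11)) - 43700) = 1/((973 + 14*(-8 + 1/(10 - 12) + 11)²) - 43700) = 1/((973 + 14*(-8 + 1/(-2) + 11)²) - 43700) = 1/((973 + 14*(-8 - ½ + 11)²) - 43700) = 1/((973 + 14*(5/2)²) - 43700) = 1/((973 + 14*(25/4)) - 43700) = 1/((973 + 175/2) - 43700) = 1/(2121/2 - 43700) = 1/(-85279/2) = -2/85279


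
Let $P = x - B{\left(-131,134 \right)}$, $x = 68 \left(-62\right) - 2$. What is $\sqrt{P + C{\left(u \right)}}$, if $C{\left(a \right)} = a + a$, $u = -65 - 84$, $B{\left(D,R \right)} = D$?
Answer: $i \sqrt{4385} \approx 66.219 i$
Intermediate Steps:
$u = -149$
$x = -4218$ ($x = -4216 - 2 = -4218$)
$C{\left(a \right)} = 2 a$
$P = -4087$ ($P = -4218 - -131 = -4218 + 131 = -4087$)
$\sqrt{P + C{\left(u \right)}} = \sqrt{-4087 + 2 \left(-149\right)} = \sqrt{-4087 - 298} = \sqrt{-4385} = i \sqrt{4385}$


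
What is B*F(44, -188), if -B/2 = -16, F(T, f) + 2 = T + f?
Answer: -4672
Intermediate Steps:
F(T, f) = -2 + T + f (F(T, f) = -2 + (T + f) = -2 + T + f)
B = 32 (B = -2*(-16) = 32)
B*F(44, -188) = 32*(-2 + 44 - 188) = 32*(-146) = -4672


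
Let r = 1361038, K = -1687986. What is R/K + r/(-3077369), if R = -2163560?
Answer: 2180329692086/2597277894417 ≈ 0.83947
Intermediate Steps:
R/K + r/(-3077369) = -2163560/(-1687986) + 1361038/(-3077369) = -2163560*(-1/1687986) + 1361038*(-1/3077369) = 1081780/843993 - 1361038/3077369 = 2180329692086/2597277894417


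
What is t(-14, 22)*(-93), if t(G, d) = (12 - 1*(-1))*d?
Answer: -26598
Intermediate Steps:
t(G, d) = 13*d (t(G, d) = (12 + 1)*d = 13*d)
t(-14, 22)*(-93) = (13*22)*(-93) = 286*(-93) = -26598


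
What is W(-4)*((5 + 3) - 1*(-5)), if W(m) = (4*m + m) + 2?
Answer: -234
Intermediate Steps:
W(m) = 2 + 5*m (W(m) = 5*m + 2 = 2 + 5*m)
W(-4)*((5 + 3) - 1*(-5)) = (2 + 5*(-4))*((5 + 3) - 1*(-5)) = (2 - 20)*(8 + 5) = -18*13 = -234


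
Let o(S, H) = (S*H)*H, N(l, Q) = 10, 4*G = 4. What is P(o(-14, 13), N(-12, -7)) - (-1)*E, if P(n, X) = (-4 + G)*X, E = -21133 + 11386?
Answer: -9777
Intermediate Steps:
G = 1 (G = (¼)*4 = 1)
o(S, H) = S*H² (o(S, H) = (H*S)*H = S*H²)
E = -9747
P(n, X) = -3*X (P(n, X) = (-4 + 1)*X = -3*X)
P(o(-14, 13), N(-12, -7)) - (-1)*E = -3*10 - (-1)*(-9747) = -30 - 1*9747 = -30 - 9747 = -9777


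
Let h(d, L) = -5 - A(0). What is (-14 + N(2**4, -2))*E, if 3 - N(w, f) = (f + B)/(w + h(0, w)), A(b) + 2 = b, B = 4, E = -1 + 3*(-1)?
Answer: 580/13 ≈ 44.615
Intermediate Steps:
E = -4 (E = -1 - 3 = -4)
A(b) = -2 + b
h(d, L) = -3 (h(d, L) = -5 - (-2 + 0) = -5 - 1*(-2) = -5 + 2 = -3)
N(w, f) = 3 - (4 + f)/(-3 + w) (N(w, f) = 3 - (f + 4)/(w - 3) = 3 - (4 + f)/(-3 + w))
(-14 + N(2**4, -2))*E = (-14 + (-13 - 1*(-2) + 3*2**4)/(-3 + 2**4))*(-4) = (-14 + (-13 + 2 + 3*16)/(-3 + 16))*(-4) = (-14 + (-13 + 2 + 48)/13)*(-4) = (-14 + (1/13)*37)*(-4) = (-14 + 37/13)*(-4) = -145/13*(-4) = 580/13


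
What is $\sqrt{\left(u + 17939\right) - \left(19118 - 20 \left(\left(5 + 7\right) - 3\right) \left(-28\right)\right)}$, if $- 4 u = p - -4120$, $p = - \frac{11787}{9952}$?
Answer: $\frac{i \sqrt{179482083910}}{4976} \approx 85.139 i$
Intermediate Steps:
$p = - \frac{11787}{9952}$ ($p = \left(-11787\right) \frac{1}{9952} = - \frac{11787}{9952} \approx -1.1844$)
$u = - \frac{40990453}{39808}$ ($u = - \frac{- \frac{11787}{9952} - -4120}{4} = - \frac{- \frac{11787}{9952} + 4120}{4} = \left(- \frac{1}{4}\right) \frac{40990453}{9952} = - \frac{40990453}{39808} \approx -1029.7$)
$\sqrt{\left(u + 17939\right) - \left(19118 - 20 \left(\left(5 + 7\right) - 3\right) \left(-28\right)\right)} = \sqrt{\left(- \frac{40990453}{39808} + 17939\right) - \left(19118 - 20 \left(\left(5 + 7\right) - 3\right) \left(-28\right)\right)} = \sqrt{\frac{673125259}{39808} - \left(19118 - 20 \left(12 - 3\right) \left(-28\right)\right)} = \sqrt{\frac{673125259}{39808} - \left(19118 - 20 \cdot 9 \left(-28\right)\right)} = \sqrt{\frac{673125259}{39808} + \left(-19118 + 180 \left(-28\right)\right)} = \sqrt{\frac{673125259}{39808} - 24158} = \sqrt{- \frac{288556405}{39808}} = \frac{i \sqrt{179482083910}}{4976}$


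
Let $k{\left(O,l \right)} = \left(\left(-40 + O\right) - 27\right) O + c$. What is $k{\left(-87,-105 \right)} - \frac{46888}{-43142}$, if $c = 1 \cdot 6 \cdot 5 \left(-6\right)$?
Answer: $\frac{285148922}{21571} \approx 13219.0$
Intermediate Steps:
$c = -180$ ($c = 6 \cdot 5 \left(-6\right) = 30 \left(-6\right) = -180$)
$k{\left(O,l \right)} = -180 + O \left(-67 + O\right)$ ($k{\left(O,l \right)} = \left(\left(-40 + O\right) - 27\right) O - 180 = \left(-67 + O\right) O - 180 = O \left(-67 + O\right) - 180 = -180 + O \left(-67 + O\right)$)
$k{\left(-87,-105 \right)} - \frac{46888}{-43142} = \left(-180 + \left(-87\right)^{2} - -5829\right) - \frac{46888}{-43142} = \left(-180 + 7569 + 5829\right) - - \frac{23444}{21571} = 13218 + \frac{23444}{21571} = \frac{285148922}{21571}$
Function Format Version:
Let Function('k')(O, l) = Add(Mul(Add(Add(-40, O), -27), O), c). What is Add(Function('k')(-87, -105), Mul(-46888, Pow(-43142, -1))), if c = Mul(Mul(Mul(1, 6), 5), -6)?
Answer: Rational(285148922, 21571) ≈ 13219.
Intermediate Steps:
c = -180 (c = Mul(Mul(6, 5), -6) = Mul(30, -6) = -180)
Function('k')(O, l) = Add(-180, Mul(O, Add(-67, O))) (Function('k')(O, l) = Add(Mul(Add(Add(-40, O), -27), O), -180) = Add(Mul(Add(-67, O), O), -180) = Add(Mul(O, Add(-67, O)), -180) = Add(-180, Mul(O, Add(-67, O))))
Add(Function('k')(-87, -105), Mul(-46888, Pow(-43142, -1))) = Add(Add(-180, Pow(-87, 2), Mul(-67, -87)), Mul(-46888, Pow(-43142, -1))) = Add(Add(-180, 7569, 5829), Mul(-46888, Rational(-1, 43142))) = Add(13218, Rational(23444, 21571)) = Rational(285148922, 21571)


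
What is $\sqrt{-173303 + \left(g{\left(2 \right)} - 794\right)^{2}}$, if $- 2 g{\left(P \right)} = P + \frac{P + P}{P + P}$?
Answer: $\frac{\sqrt{1838069}}{2} \approx 677.88$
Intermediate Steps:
$g{\left(P \right)} = - \frac{1}{2} - \frac{P}{2}$ ($g{\left(P \right)} = - \frac{P + \frac{P + P}{P + P}}{2} = - \frac{P + \frac{2 P}{2 P}}{2} = - \frac{P + 2 P \frac{1}{2 P}}{2} = - \frac{P + 1}{2} = - \frac{1 + P}{2} = - \frac{1}{2} - \frac{P}{2}$)
$\sqrt{-173303 + \left(g{\left(2 \right)} - 794\right)^{2}} = \sqrt{-173303 + \left(\left(- \frac{1}{2} - 1\right) - 794\right)^{2}} = \sqrt{-173303 + \left(- \frac{3}{2} - 794\right)^{2}} = \sqrt{-173303 + \left(- \frac{1591}{2}\right)^{2}} = \sqrt{-173303 + \frac{2531281}{4}} = \sqrt{\frac{1838069}{4}} = \frac{\sqrt{1838069}}{2}$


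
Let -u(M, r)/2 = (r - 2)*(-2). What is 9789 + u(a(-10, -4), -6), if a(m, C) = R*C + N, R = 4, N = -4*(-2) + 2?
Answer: 9757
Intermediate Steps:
N = 10 (N = 8 + 2 = 10)
a(m, C) = 10 + 4*C (a(m, C) = 4*C + 10 = 10 + 4*C)
u(M, r) = -8 + 4*r (u(M, r) = -2*(r - 2)*(-2) = -2*(-2 + r)*(-2) = -2*(4 - 2*r) = -8 + 4*r)
9789 + u(a(-10, -4), -6) = 9789 + (-8 + 4*(-6)) = 9789 + (-8 - 24) = 9789 - 32 = 9757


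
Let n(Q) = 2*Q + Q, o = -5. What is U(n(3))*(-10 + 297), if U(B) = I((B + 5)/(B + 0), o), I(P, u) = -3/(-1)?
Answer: 861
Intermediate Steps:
I(P, u) = 3 (I(P, u) = -3*(-1) = 3)
n(Q) = 3*Q
U(B) = 3
U(n(3))*(-10 + 297) = 3*(-10 + 297) = 3*287 = 861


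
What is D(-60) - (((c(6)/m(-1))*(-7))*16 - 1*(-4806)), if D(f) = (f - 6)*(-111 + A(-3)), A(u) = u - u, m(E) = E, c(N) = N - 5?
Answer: 2408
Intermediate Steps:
c(N) = -5 + N
A(u) = 0
D(f) = 666 - 111*f (D(f) = (f - 6)*(-111 + 0) = (-6 + f)*(-111) = 666 - 111*f)
D(-60) - (((c(6)/m(-1))*(-7))*16 - 1*(-4806)) = (666 - 111*(-60)) - ((((-5 + 6)/(-1))*(-7))*16 - 1*(-4806)) = (666 + 6660) - (((1*(-1))*(-7))*16 + 4806) = 7326 - (-1*(-7)*16 + 4806) = 7326 - (7*16 + 4806) = 7326 - (112 + 4806) = 7326 - 1*4918 = 7326 - 4918 = 2408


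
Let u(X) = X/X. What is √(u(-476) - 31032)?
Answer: I*√31031 ≈ 176.16*I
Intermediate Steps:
u(X) = 1
√(u(-476) - 31032) = √(1 - 31032) = √(-31031) = I*√31031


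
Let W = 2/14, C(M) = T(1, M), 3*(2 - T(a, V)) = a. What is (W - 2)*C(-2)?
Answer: -65/21 ≈ -3.0952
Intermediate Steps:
T(a, V) = 2 - a/3
C(M) = 5/3 (C(M) = 2 - ⅓*1 = 2 - ⅓ = 5/3)
W = ⅐ (W = 2*(1/14) = ⅐ ≈ 0.14286)
(W - 2)*C(-2) = (⅐ - 2)*(5/3) = -13/7*5/3 = -65/21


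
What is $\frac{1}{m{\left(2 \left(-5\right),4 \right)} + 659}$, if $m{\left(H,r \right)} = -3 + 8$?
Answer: $\frac{1}{664} \approx 0.001506$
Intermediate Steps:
$m{\left(H,r \right)} = 5$
$\frac{1}{m{\left(2 \left(-5\right),4 \right)} + 659} = \frac{1}{5 + 659} = \frac{1}{664}$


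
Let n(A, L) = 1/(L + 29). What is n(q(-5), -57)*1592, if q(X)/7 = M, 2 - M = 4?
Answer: -398/7 ≈ -56.857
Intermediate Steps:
M = -2 (M = 2 - 1*4 = 2 - 4 = -2)
q(X) = -14 (q(X) = 7*(-2) = -14)
n(A, L) = 1/(29 + L)
n(q(-5), -57)*1592 = 1592/(29 - 57) = 1592/(-28) = -1/28*1592 = -398/7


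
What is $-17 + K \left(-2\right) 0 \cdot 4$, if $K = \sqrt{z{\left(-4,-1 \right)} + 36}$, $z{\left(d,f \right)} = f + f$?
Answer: $-17$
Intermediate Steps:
$z{\left(d,f \right)} = 2 f$
$K = \sqrt{34}$ ($K = \sqrt{2 \left(-1\right) + 36} = \sqrt{-2 + 36} = \sqrt{34} \approx 5.8309$)
$-17 + K \left(-2\right) 0 \cdot 4 = -17 + \sqrt{34} \left(-2\right) 0 \cdot 4 = -17 + \sqrt{34} \cdot 0 \cdot 4 = -17 + \sqrt{34} \cdot 0 = -17 + 0 = -17$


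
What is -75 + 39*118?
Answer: 4527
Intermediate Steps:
-75 + 39*118 = -75 + 4602 = 4527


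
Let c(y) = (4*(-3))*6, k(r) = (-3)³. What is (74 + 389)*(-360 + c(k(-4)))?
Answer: -200016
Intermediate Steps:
k(r) = -27
c(y) = -72 (c(y) = -12*6 = -72)
(74 + 389)*(-360 + c(k(-4))) = (74 + 389)*(-360 - 72) = 463*(-432) = -200016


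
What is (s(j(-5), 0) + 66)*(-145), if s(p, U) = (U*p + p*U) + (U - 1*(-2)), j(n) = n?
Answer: -9860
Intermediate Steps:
s(p, U) = 2 + U + 2*U*p (s(p, U) = (U*p + U*p) + (U + 2) = 2*U*p + (2 + U) = 2 + U + 2*U*p)
(s(j(-5), 0) + 66)*(-145) = ((2 + 0 + 2*0*(-5)) + 66)*(-145) = ((2 + 0 + 0) + 66)*(-145) = (2 + 66)*(-145) = 68*(-145) = -9860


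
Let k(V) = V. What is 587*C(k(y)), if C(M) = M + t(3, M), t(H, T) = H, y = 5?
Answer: 4696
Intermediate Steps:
C(M) = 3 + M (C(M) = M + 3 = 3 + M)
587*C(k(y)) = 587*(3 + 5) = 587*8 = 4696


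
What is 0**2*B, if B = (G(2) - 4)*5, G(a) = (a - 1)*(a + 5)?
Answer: 0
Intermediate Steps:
G(a) = (-1 + a)*(5 + a)
B = 15 (B = ((-5 + 2**2 + 4*2) - 4)*5 = ((-5 + 4 + 8) - 4)*5 = (7 - 4)*5 = 3*5 = 15)
0**2*B = 0**2*15 = 0*15 = 0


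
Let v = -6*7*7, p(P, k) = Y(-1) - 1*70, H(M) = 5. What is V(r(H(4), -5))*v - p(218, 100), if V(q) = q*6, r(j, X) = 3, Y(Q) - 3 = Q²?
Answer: -5226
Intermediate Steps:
Y(Q) = 3 + Q²
p(P, k) = -66 (p(P, k) = (3 + (-1)²) - 1*70 = (3 + 1) - 70 = 4 - 70 = -66)
V(q) = 6*q
v = -294 (v = -42*7 = -294)
V(r(H(4), -5))*v - p(218, 100) = (6*3)*(-294) - 1*(-66) = 18*(-294) + 66 = -5292 + 66 = -5226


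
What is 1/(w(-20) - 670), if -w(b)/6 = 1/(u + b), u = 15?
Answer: -5/3344 ≈ -0.0014952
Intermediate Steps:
w(b) = -6/(15 + b)
1/(w(-20) - 670) = 1/(-6/(15 - 20) - 670) = 1/(-6/(-5) - 670) = 1/(-6*(-⅕) - 670) = 1/(6/5 - 670) = 1/(-3344/5) = -5/3344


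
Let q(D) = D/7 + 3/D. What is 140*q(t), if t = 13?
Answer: 3800/13 ≈ 292.31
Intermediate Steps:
q(D) = 3/D + D/7 (q(D) = D*(⅐) + 3/D = D/7 + 3/D = 3/D + D/7)
140*q(t) = 140*(3/13 + (⅐)*13) = 140*(3*(1/13) + 13/7) = 140*(3/13 + 13/7) = 140*(190/91) = 3800/13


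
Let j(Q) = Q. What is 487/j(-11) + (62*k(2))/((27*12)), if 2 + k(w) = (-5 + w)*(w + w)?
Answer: -41834/891 ≈ -46.952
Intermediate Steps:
k(w) = -2 + 2*w*(-5 + w) (k(w) = -2 + (-5 + w)*(w + w) = -2 + (-5 + w)*(2*w) = -2 + 2*w*(-5 + w))
487/j(-11) + (62*k(2))/((27*12)) = 487/(-11) + (62*(-2 - 10*2 + 2*2²))/((27*12)) = 487*(-1/11) + (62*(-2 - 20 + 2*4))/324 = -487/11 + (62*(-2 - 20 + 8))*(1/324) = -487/11 + (62*(-14))*(1/324) = -487/11 - 868*1/324 = -487/11 - 217/81 = -41834/891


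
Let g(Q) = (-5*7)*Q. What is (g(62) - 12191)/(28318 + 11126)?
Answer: -4787/13148 ≈ -0.36409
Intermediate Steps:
g(Q) = -35*Q
(g(62) - 12191)/(28318 + 11126) = (-35*62 - 12191)/(28318 + 11126) = (-2170 - 12191)/39444 = -14361*1/39444 = -4787/13148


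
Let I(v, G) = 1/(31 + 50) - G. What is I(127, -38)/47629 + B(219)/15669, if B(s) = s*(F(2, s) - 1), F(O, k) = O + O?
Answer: 286990816/6716689209 ≈ 0.042728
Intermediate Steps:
F(O, k) = 2*O
I(v, G) = 1/81 - G
B(s) = 3*s (B(s) = s*(2*2 - 1) = s*(4 - 1) = s*3 = 3*s)
I(127, -38)/47629 + B(219)/15669 = (1/81 - 1*(-38))/47629 + (3*219)/15669 = (1/81 + 38)*(1/47629) + 657*(1/15669) = (3079/81)*(1/47629) + 73/1741 = 3079/3857949 + 73/1741 = 286990816/6716689209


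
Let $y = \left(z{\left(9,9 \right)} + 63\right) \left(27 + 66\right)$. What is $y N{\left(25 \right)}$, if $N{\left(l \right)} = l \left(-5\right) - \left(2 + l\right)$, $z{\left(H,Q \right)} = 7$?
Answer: $-989520$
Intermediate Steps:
$N{\left(l \right)} = -2 - 6 l$ ($N{\left(l \right)} = - 5 l - \left(2 + l\right) = -2 - 6 l$)
$y = 6510$ ($y = \left(7 + 63\right) \left(27 + 66\right) = 70 \cdot 93 = 6510$)
$y N{\left(25 \right)} = 6510 \left(-2 - 150\right) = 6510 \left(-152\right) = -989520$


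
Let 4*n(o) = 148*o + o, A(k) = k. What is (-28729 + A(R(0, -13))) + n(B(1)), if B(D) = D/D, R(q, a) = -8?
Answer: -114799/4 ≈ -28700.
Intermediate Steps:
B(D) = 1
n(o) = 149*o/4 (n(o) = (148*o + o)/4 = (149*o)/4 = 149*o/4)
(-28729 + A(R(0, -13))) + n(B(1)) = (-28729 - 8) + (149/4)*1 = -28737 + 149/4 = -114799/4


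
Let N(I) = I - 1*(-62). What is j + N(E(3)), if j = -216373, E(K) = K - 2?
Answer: -216310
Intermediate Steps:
E(K) = -2 + K
N(I) = 62 + I (N(I) = I + 62 = 62 + I)
j + N(E(3)) = -216373 + (62 + (-2 + 3)) = -216373 + (62 + 1) = -216373 + 63 = -216310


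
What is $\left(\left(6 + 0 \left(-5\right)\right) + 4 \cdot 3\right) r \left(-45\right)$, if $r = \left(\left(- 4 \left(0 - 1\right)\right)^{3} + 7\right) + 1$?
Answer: $-58320$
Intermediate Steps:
$r = 72$ ($r = \left(\left(\left(-4\right) \left(-1\right)\right)^{3} + 7\right) + 1 = \left(4^{3} + 7\right) + 1 = \left(64 + 7\right) + 1 = 71 + 1 = 72$)
$\left(\left(6 + 0 \left(-5\right)\right) + 4 \cdot 3\right) r \left(-45\right) = \left(\left(6 + 0 \left(-5\right)\right) + 4 \cdot 3\right) 72 \left(-45\right) = \left(\left(6 + 0\right) + 12\right) 72 \left(-45\right) = \left(6 + 12\right) 72 \left(-45\right) = 18 \cdot 72 \left(-45\right) = 1296 \left(-45\right) = -58320$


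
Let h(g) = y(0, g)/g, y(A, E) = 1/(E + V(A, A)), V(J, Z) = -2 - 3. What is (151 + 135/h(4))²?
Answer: 151321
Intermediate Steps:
V(J, Z) = -5
y(A, E) = 1/(-5 + E) (y(A, E) = 1/(E - 5) = 1/(-5 + E))
h(g) = 1/(g*(-5 + g)) (h(g) = 1/((-5 + g)*g) = 1/(g*(-5 + g)))
(151 + 135/h(4))² = (151 + 135/((1/(4*(-5 + 4)))))² = (151 + 135/(((¼)/(-1))))² = (151 + 135/(((¼)*(-1))))² = (151 + 135/(-¼))² = (151 + 135*(-4))² = (151 - 540)² = (-389)² = 151321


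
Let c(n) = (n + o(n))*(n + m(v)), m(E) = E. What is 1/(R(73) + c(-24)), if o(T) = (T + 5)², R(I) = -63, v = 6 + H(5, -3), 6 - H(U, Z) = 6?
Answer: -1/6129 ≈ -0.00016316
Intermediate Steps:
H(U, Z) = 0 (H(U, Z) = 6 - 1*6 = 6 - 6 = 0)
v = 6 (v = 6 + 0 = 6)
o(T) = (5 + T)²
c(n) = (6 + n)*(n + (5 + n)²) (c(n) = (n + (5 + n)²)*(n + 6) = (n + (5 + n)²)*(6 + n) = (6 + n)*(n + (5 + n)²))
1/(R(73) + c(-24)) = 1/(-63 + (150 + (-24)³ + 17*(-24)² + 91*(-24))) = 1/(-63 + (150 - 13824 + 17*576 - 2184)) = 1/(-63 + (150 - 13824 + 9792 - 2184)) = 1/(-63 - 6066) = 1/(-6129) = -1/6129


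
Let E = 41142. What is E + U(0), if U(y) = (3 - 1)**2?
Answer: 41146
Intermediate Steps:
U(y) = 4 (U(y) = 2**2 = 4)
E + U(0) = 41142 + 4 = 41146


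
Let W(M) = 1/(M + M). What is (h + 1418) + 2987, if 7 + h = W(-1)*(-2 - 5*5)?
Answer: 8823/2 ≈ 4411.5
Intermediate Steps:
W(M) = 1/(2*M)
h = 13/2 (h = -7 + ((½)/(-1))*(-2 - 5*5) = -7 + ((½)*(-1))*(-2 - 25) = -7 - ½*(-27) = -7 + 27/2 = 13/2 ≈ 6.5000)
(h + 1418) + 2987 = (13/2 + 1418) + 2987 = 2849/2 + 2987 = 8823/2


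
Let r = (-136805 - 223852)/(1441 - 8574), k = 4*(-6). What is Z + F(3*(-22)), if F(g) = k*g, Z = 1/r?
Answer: 571287821/360657 ≈ 1584.0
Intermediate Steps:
k = -24
r = 360657/7133 (r = -360657/(-7133) = -360657*(-1/7133) = 360657/7133 ≈ 50.562)
Z = 7133/360657 (Z = 1/(360657/7133) = 7133/360657 ≈ 0.019778)
F(g) = -24*g
Z + F(3*(-22)) = 7133/360657 - 72*(-22) = 7133/360657 - 24*(-66) = 7133/360657 + 1584 = 571287821/360657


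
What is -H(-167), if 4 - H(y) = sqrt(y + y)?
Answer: -4 + I*sqrt(334) ≈ -4.0 + 18.276*I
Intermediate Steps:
H(y) = 4 - sqrt(2)*sqrt(y) (H(y) = 4 - sqrt(y + y) = 4 - sqrt(2*y) = 4 - sqrt(2)*sqrt(y))
-H(-167) = -(4 - sqrt(2)*sqrt(-167)) = -(4 - sqrt(2)*I*sqrt(167)) = -(4 - I*sqrt(334)) = -4 + I*sqrt(334)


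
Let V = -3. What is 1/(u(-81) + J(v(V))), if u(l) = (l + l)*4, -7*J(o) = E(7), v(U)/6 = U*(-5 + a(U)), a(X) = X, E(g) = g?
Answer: -1/649 ≈ -0.0015408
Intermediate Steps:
v(U) = 6*U*(-5 + U) (v(U) = 6*(U*(-5 + U)) = 6*U*(-5 + U))
J(o) = -1 (J(o) = -⅐*7 = -1)
u(l) = 8*l (u(l) = (2*l)*4 = 8*l)
1/(u(-81) + J(v(V))) = 1/(8*(-81) - 1) = 1/(-648 - 1) = 1/(-649) = -1/649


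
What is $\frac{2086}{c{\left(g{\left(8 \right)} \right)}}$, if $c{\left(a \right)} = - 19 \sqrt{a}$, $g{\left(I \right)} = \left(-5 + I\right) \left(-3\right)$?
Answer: $\frac{2086 i}{57} \approx 36.596 i$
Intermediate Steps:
$g{\left(I \right)} = 15 - 3 I$
$\frac{2086}{c{\left(g{\left(8 \right)} \right)}} = \frac{2086}{\left(-19\right) \sqrt{15 - 24}} = \frac{2086}{\left(-19\right) \sqrt{-9}} = \frac{2086}{\left(-19\right) 3 i} = \frac{2086}{\left(-57\right) i} = 2086 \frac{i}{57} = \frac{2086 i}{57}$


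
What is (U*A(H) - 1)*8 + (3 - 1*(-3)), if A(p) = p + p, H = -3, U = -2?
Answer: 94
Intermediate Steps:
A(p) = 2*p
(U*A(H) - 1)*8 + (3 - 1*(-3)) = (-4*(-3) - 1)*8 + (3 - 1*(-3)) = (-2*(-6) - 1)*8 + (3 + 3) = (12 - 1)*8 + 6 = 11*8 + 6 = 88 + 6 = 94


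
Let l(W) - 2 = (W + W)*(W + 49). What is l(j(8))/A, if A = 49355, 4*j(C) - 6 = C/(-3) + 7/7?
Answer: 7957/3553560 ≈ 0.0022392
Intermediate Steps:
j(C) = 7/4 - C/12 (j(C) = 3/2 + (C/(-3) + 7/7)/4 = 3/2 + (C*(-1/3) + 7*(1/7))/4 = 3/2 + (-C/3 + 1)/4 = 3/2 + (1 - C/3)/4 = 3/2 + (1/4 - C/12) = 7/4 - C/12)
l(W) = 2 + 2*W*(49 + W) (l(W) = 2 + (W + W)*(W + 49) = 2 + (2*W)*(49 + W) = 2 + 2*W*(49 + W))
l(j(8))/A = (2 + 2*(7/4 - 1/12*8)**2 + 98*(7/4 - 1/12*8))/49355 = (2 + 2*(7/4 - 2/3)**2 + 98*(7/4 - 2/3))*(1/49355) = (2 + 2*(13/12)**2 + 98*(13/12))*(1/49355) = (2 + 2*(169/144) + 637/6)*(1/49355) = (2 + 169/72 + 637/6)*(1/49355) = (7957/72)*(1/49355) = 7957/3553560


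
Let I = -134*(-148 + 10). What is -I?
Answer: -18492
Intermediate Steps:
I = 18492 (I = -134*(-138) = 18492)
-I = -1*18492 = -18492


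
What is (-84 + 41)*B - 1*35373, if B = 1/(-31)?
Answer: -1096520/31 ≈ -35372.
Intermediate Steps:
B = -1/31 ≈ -0.032258
(-84 + 41)*B - 1*35373 = (-84 + 41)*(-1/31) - 1*35373 = -43*(-1/31) - 35373 = 43/31 - 35373 = -1096520/31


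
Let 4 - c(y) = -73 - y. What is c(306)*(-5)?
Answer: -1915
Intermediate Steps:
c(y) = 77 + y (c(y) = 4 - (-73 - y) = 4 + (73 + y) = 77 + y)
c(306)*(-5) = (77 + 306)*(-5) = 383*(-5) = -1915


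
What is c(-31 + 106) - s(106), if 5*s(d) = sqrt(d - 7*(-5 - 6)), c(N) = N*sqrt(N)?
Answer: 375*sqrt(3) - sqrt(183)/5 ≈ 646.81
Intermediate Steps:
c(N) = N**(3/2)
s(d) = sqrt(77 + d)/5 (s(d) = sqrt(d - 7*(-5 - 6))/5 = sqrt(d - 7*(-11))/5 = sqrt(d + 77)/5 = sqrt(77 + d)/5)
c(-31 + 106) - s(106) = (-31 + 106)**(3/2) - sqrt(77 + 106)/5 = 75**(3/2) - sqrt(183)/5 = 375*sqrt(3) - sqrt(183)/5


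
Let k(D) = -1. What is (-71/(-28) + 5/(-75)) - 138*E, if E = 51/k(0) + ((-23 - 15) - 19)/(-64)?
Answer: 23243011/3360 ≈ 6917.6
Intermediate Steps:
E = -3207/64 (E = 51/(-1) + ((-23 - 15) - 19)/(-64) = 51*(-1) + (-38 - 19)*(-1/64) = -51 - 57*(-1/64) = -51 + 57/64 = -3207/64 ≈ -50.109)
(-71/(-28) + 5/(-75)) - 138*E = (-71/(-28) + 5/(-75)) - 138*(-3207/64) = (-71*(-1/28) + 5*(-1/75)) + 221283/32 = (71/28 - 1/15) + 221283/32 = 1037/420 + 221283/32 = 23243011/3360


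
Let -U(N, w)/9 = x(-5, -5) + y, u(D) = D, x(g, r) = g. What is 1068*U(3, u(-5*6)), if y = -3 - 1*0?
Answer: 76896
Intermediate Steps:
y = -3 (y = -3 + 0 = -3)
U(N, w) = 72 (U(N, w) = -9*(-5 - 3) = -9*(-8) = 72)
1068*U(3, u(-5*6)) = 1068*72 = 76896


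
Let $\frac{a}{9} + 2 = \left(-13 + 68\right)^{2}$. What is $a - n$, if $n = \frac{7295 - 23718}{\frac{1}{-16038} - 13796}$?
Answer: $\frac{6019564202469}{221260249} \approx 27206.0$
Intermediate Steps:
$n = \frac{263392074}{221260249}$ ($n = - \frac{16423}{- \frac{1}{16038} - 13796} = - \frac{16423}{- \frac{221260249}{16038}} = \left(-16423\right) \left(- \frac{16038}{221260249}\right) = \frac{263392074}{221260249} \approx 1.1904$)
$a = 27207$ ($a = -18 + 9 \left(-13 + 68\right)^{2} = -18 + 9 \cdot 55^{2} = -18 + 9 \cdot 3025 = -18 + 27225 = 27207$)
$a - n = 27207 - \frac{263392074}{221260249} = \frac{6019564202469}{221260249}$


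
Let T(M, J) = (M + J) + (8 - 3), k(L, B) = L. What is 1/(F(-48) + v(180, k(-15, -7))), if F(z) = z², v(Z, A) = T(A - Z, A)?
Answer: 1/2099 ≈ 0.00047642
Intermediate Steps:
T(M, J) = 5 + J + M (T(M, J) = (J + M) + 5 = 5 + J + M)
v(Z, A) = 5 - Z + 2*A (v(Z, A) = 5 + A + (A - Z) = 5 - Z + 2*A)
1/(F(-48) + v(180, k(-15, -7))) = 1/((-48)² + (5 - 1*180 + 2*(-15))) = 1/(2304 + (5 - 180 - 30)) = 1/(2304 - 205) = 1/2099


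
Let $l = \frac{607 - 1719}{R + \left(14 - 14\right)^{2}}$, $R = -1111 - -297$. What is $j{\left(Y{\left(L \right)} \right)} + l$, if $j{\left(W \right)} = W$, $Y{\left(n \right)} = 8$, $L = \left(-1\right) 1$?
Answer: $\frac{3812}{407} \approx 9.3661$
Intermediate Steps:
$L = -1$
$R = -814$ ($R = -1111 + 297 = -814$)
$l = \frac{556}{407}$ ($l = \frac{607 - 1719}{-814 + \left(14 - 14\right)^{2}} = - \frac{1112}{-814 + 0^{2}} = - \frac{1112}{-814 + 0} = - \frac{1112}{-814} = \left(-1112\right) \left(- \frac{1}{814}\right) = \frac{556}{407} \approx 1.3661$)
$j{\left(Y{\left(L \right)} \right)} + l = 8 + \frac{556}{407} = \frac{3812}{407}$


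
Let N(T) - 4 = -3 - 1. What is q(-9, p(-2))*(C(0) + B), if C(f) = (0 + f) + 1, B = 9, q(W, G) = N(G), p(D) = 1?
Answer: 0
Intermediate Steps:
N(T) = 0 (N(T) = 4 + (-3 - 1) = 4 - 4 = 0)
q(W, G) = 0
C(f) = 1 + f (C(f) = f + 1 = 1 + f)
q(-9, p(-2))*(C(0) + B) = 0*((1 + 0) + 9) = 0*(1 + 9) = 0*10 = 0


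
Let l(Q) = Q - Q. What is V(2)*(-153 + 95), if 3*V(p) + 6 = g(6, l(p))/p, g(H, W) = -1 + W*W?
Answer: 377/3 ≈ 125.67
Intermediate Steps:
l(Q) = 0
g(H, W) = -1 + W²
V(p) = -2 - 1/(3*p) (V(p) = -2 + ((-1 + 0²)/p)/3 = -2 + ((-1 + 0)/p)/3 = -2 + (-1/p)/3 = -2 - 1/(3*p))
V(2)*(-153 + 95) = (-2 - ⅓/2)*(-153 + 95) = (-2 - ⅓*½)*(-58) = (-2 - ⅙)*(-58) = -13/6*(-58) = 377/3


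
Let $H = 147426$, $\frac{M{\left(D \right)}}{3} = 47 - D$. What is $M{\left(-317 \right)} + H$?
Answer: $148518$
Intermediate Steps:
$M{\left(D \right)} = 141 - 3 D$ ($M{\left(D \right)} = 3 \left(47 - D\right) = 141 - 3 D$)
$M{\left(-317 \right)} + H = \left(141 - -951\right) + 147426 = \left(141 + 951\right) + 147426 = 1092 + 147426 = 148518$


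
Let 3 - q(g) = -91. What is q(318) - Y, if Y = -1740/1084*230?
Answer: 125524/271 ≈ 463.19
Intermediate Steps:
q(g) = 94 (q(g) = 3 - 1*(-91) = 3 + 91 = 94)
Y = -100050/271 (Y = -1740*1/1084*230 = -435/271*230 = -100050/271 ≈ -369.19)
q(318) - Y = 94 - 1*(-100050/271) = 94 + 100050/271 = 125524/271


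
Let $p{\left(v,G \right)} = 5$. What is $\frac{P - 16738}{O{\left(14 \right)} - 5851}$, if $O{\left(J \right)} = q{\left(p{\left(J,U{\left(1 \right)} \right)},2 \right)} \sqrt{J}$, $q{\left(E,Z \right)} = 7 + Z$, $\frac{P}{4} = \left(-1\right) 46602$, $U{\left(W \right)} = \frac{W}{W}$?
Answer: $\frac{1188607246}{34233067} + \frac{1828314 \sqrt{14}}{34233067} \approx 34.921$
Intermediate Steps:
$U{\left(W \right)} = 1$
$P = -186408$ ($P = 4 \left(\left(-1\right) 46602\right) = 4 \left(-46602\right) = -186408$)
$O{\left(J \right)} = 9 \sqrt{J}$ ($O{\left(J \right)} = \left(7 + 2\right) \sqrt{J} = 9 \sqrt{J}$)
$\frac{P - 16738}{O{\left(14 \right)} - 5851} = \frac{-186408 - 16738}{9 \sqrt{14} - 5851} = - \frac{203146}{-5851 + 9 \sqrt{14}}$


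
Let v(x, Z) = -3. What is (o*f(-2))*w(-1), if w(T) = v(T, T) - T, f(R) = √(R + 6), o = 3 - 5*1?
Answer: 8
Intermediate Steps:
o = -2 (o = 3 - 5 = -2)
f(R) = √(6 + R)
w(T) = -3 - T
(o*f(-2))*w(-1) = (-2*√(6 - 2))*(-3 - 1*(-1)) = (-2*√4)*(-3 + 1) = -2*2*(-2) = -4*(-2) = 8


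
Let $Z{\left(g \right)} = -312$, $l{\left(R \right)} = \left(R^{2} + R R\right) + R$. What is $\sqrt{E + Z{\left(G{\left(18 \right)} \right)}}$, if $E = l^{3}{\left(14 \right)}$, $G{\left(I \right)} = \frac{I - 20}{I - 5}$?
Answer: $4 \sqrt{4182694} \approx 8180.7$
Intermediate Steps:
$l{\left(R \right)} = R + 2 R^{2}$ ($l{\left(R \right)} = \left(R^{2} + R^{2}\right) + R = 2 R^{2} + R = R + 2 R^{2}$)
$G{\left(I \right)} = \frac{-20 + I}{-5 + I}$
$E = 66923416$ ($E = \left(14 \left(1 + 2 \cdot 14\right)\right)^{3} = \left(14 \left(1 + 28\right)\right)^{3} = \left(14 \cdot 29\right)^{3} = 406^{3} = 66923416$)
$\sqrt{E + Z{\left(G{\left(18 \right)} \right)}} = \sqrt{66923416 - 312} = \sqrt{66923104} = 4 \sqrt{4182694}$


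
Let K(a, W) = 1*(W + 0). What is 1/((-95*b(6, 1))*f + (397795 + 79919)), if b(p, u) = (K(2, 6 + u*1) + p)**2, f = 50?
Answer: -1/325036 ≈ -3.0766e-6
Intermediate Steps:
K(a, W) = W (K(a, W) = 1*W = W)
b(p, u) = (6 + p + u)**2 (b(p, u) = ((6 + u*1) + p)**2 = ((6 + u) + p)**2 = (6 + p + u)**2)
1/((-95*b(6, 1))*f + (397795 + 79919)) = 1/(-95*(6 + 6 + 1)**2*50 + (397795 + 79919)) = 1/(-95*13**2*50 + 477714) = 1/(-95*169*50 + 477714) = 1/(-16055*50 + 477714) = 1/(-802750 + 477714) = 1/(-325036) = -1/325036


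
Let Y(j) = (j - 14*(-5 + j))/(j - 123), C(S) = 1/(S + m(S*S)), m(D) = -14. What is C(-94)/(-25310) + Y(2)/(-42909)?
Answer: 3801973/430066608840 ≈ 8.8404e-6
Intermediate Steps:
C(S) = 1/(-14 + S) (C(S) = 1/(S - 14) = 1/(-14 + S))
Y(j) = (70 - 13*j)/(-123 + j) (Y(j) = (j + (70 - 14*j))/(-123 + j) = (70 - 13*j)/(-123 + j))
C(-94)/(-25310) + Y(2)/(-42909) = 1/(-14 - 94*(-25310)) + ((70 - 13*2)/(-123 + 2))/(-42909) = -1/25310/(-108) + ((70 - 26)/(-121))*(-1/42909) = -1/108*(-1/25310) - 1/121*44*(-1/42909) = 1/2733480 - 4/11*(-1/42909) = 1/2733480 + 4/471999 = 3801973/430066608840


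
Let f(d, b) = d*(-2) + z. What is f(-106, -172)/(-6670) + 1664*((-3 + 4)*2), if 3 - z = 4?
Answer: 22197549/6670 ≈ 3328.0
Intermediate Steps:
z = -1 (z = 3 - 1*4 = 3 - 4 = -1)
f(d, b) = -1 - 2*d (f(d, b) = d*(-2) - 1 = -2*d - 1 = -1 - 2*d)
f(-106, -172)/(-6670) + 1664*((-3 + 4)*2) = (-1 - 2*(-106))/(-6670) + 1664*((-3 + 4)*2) = (-1 + 212)*(-1/6670) + 1664*(1*2) = 211*(-1/6670) + 1664*2 = -211/6670 + 3328 = 22197549/6670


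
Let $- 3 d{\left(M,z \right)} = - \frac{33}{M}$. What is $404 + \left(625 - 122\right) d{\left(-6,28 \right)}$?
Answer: $- \frac{3109}{6} \approx -518.17$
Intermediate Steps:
$d{\left(M,z \right)} = \frac{11}{M}$ ($d{\left(M,z \right)} = - \frac{\left(-33\right) \frac{1}{M}}{3} = \frac{11}{M}$)
$404 + \left(625 - 122\right) d{\left(-6,28 \right)} = 404 + \left(625 - 122\right) \frac{11}{-6} = 404 + \left(625 - 122\right) 11 \left(- \frac{1}{6}\right) = 404 + 503 \left(- \frac{11}{6}\right) = 404 - \frac{5533}{6} = - \frac{3109}{6}$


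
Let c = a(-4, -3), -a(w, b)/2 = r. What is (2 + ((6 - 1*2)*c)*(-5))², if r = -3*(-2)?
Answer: 58564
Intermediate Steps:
r = 6
a(w, b) = -12 (a(w, b) = -2*6 = -12)
c = -12
(2 + ((6 - 1*2)*c)*(-5))² = (2 + ((6 - 1*2)*(-12))*(-5))² = (2 + ((6 - 2)*(-12))*(-5))² = (2 + (4*(-12))*(-5))² = (2 - 48*(-5))² = (2 + 240)² = 242² = 58564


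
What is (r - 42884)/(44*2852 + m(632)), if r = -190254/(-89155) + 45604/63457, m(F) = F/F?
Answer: -242600470107442/709955126195315 ≈ -0.34171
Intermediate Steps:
m(F) = 1
r = 16138772698/5657508835 (r = -190254*(-1/89155) + 45604*(1/63457) = 190254/89155 + 45604/63457 = 16138772698/5657508835 ≈ 2.8526)
(r - 42884)/(44*2852 + m(632)) = (16138772698/5657508835 - 42884)/(44*2852 + 1) = -242600470107442/(5657508835*(125488 + 1)) = -242600470107442/5657508835/125489 = -242600470107442/5657508835*1/125489 = -242600470107442/709955126195315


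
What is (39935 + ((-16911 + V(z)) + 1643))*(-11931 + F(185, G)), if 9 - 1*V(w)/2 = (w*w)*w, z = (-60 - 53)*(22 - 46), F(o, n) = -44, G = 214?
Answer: 477720969062725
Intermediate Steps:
z = 2712 (z = -113*(-24) = 2712)
V(w) = 18 - 2*w³ (V(w) = 18 - 2*w*w*w = 18 - 2*w²*w = 18 - 2*w³)
(39935 + ((-16911 + V(z)) + 1643))*(-11931 + F(185, G)) = (39935 + ((-16911 + (18 - 2*2712³)) + 1643))*(-11931 - 44) = (39935 + ((-16911 + (18 - 2*19946608128)) + 1643))*(-11975) = (39935 + ((-16911 + (18 - 39893216256)) + 1643))*(-11975) = (39935 + ((-16911 - 39893216238) + 1643))*(-11975) = (39935 + (-39893233149 + 1643))*(-11975) = (39935 - 39893231506)*(-11975) = -39893191571*(-11975) = 477720969062725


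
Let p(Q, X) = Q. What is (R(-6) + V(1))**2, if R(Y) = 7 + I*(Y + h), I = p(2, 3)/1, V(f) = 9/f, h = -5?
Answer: 36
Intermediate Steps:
I = 2 (I = 2/1 = 2*1 = 2)
R(Y) = -3 + 2*Y (R(Y) = 7 + 2*(Y - 5) = 7 + 2*(-5 + Y) = 7 + (-10 + 2*Y) = -3 + 2*Y)
(R(-6) + V(1))**2 = ((-3 + 2*(-6)) + 9/1)**2 = ((-3 - 12) + 9*1)**2 = (-15 + 9)**2 = (-6)**2 = 36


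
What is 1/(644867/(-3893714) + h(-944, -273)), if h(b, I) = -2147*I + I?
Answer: 3893714/2281162851745 ≈ 1.7069e-6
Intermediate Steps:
h(b, I) = -2146*I
1/(644867/(-3893714) + h(-944, -273)) = 1/(644867/(-3893714) - 2146*(-273)) = 1/(644867*(-1/3893714) + 585858) = 1/(-644867/3893714 + 585858) = 1/(2281162851745/3893714) = 3893714/2281162851745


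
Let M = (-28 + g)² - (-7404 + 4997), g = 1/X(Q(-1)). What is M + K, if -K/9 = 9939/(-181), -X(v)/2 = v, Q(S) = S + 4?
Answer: 24073789/6516 ≈ 3694.6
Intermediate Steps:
Q(S) = 4 + S
X(v) = -2*v
g = -⅙ (g = 1/(-2*(4 - 1)) = 1/(-2*3) = 1/(-6) = -⅙ ≈ -0.16667)
M = 115213/36 (M = (-28 - ⅙)² - (-7404 + 4997) = (-169/6)² - 1*(-2407) = 28561/36 + 2407 = 115213/36 ≈ 3200.4)
K = 89451/181 (K = -89451/(-181) = -89451*(-1)/181 = -9*(-9939/181) = 89451/181 ≈ 494.20)
M + K = 115213/36 + 89451/181 = 24073789/6516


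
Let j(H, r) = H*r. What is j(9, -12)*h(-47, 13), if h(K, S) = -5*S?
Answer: 7020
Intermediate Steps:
j(9, -12)*h(-47, 13) = (9*(-12))*(-5*13) = -108*(-65) = 7020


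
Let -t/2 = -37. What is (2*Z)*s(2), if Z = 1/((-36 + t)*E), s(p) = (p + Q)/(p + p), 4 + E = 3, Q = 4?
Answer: -3/38 ≈ -0.078947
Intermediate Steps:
t = 74 (t = -2*(-37) = 74)
E = -1 (E = -4 + 3 = -1)
s(p) = (4 + p)/(2*p) (s(p) = (p + 4)/(p + p) = (4 + p)/((2*p)) = (4 + p)*(1/(2*p)) = (4 + p)/(2*p))
Z = -1/38 (Z = 1/((-36 + 74)*(-1)) = -1/38 ≈ -0.026316)
(2*Z)*s(2) = (2*(-1/38))*((½)*(4 + 2)/2) = -6/(38*2) = -1/19*3/2 = -3/38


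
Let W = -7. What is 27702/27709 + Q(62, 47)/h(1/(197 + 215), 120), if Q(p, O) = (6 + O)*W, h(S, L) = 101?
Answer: -7482137/2798609 ≈ -2.6735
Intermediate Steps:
Q(p, O) = -42 - 7*O (Q(p, O) = (6 + O)*(-7) = -42 - 7*O)
27702/27709 + Q(62, 47)/h(1/(197 + 215), 120) = 27702/27709 + (-42 - 7*47)/101 = 27702*(1/27709) + (-42 - 329)*(1/101) = 27702/27709 - 371*1/101 = 27702/27709 - 371/101 = -7482137/2798609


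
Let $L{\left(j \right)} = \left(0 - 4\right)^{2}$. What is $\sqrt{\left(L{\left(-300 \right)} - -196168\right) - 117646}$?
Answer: $\sqrt{78538} \approx 280.25$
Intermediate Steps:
$L{\left(j \right)} = 16$ ($L{\left(j \right)} = \left(-4\right)^{2} = 16$)
$\sqrt{\left(L{\left(-300 \right)} - -196168\right) - 117646} = \sqrt{\left(16 - -196168\right) - 117646} = \sqrt{\left(16 + 196168\right) - 117646} = \sqrt{196184 - 117646} = \sqrt{78538}$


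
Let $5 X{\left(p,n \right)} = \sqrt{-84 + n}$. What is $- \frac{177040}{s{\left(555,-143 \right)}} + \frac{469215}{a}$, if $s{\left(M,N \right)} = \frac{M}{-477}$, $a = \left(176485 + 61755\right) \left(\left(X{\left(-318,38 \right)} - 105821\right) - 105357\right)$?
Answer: $\frac{149537651235536366285613}{982774225782393248} - \frac{469215 i \sqrt{46}}{53122931123372608} \approx 1.5216 \cdot 10^{5} - 5.9906 \cdot 10^{-11} i$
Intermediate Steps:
$X{\left(p,n \right)} = \frac{\sqrt{-84 + n}}{5}$
$a = -50311046720 + 47648 i \sqrt{46}$ ($a = \left(176485 + 61755\right) \left(\left(\frac{\sqrt{-84 + 38}}{5} - 105821\right) - 105357\right) = 238240 \left(\left(\frac{\sqrt{-46}}{5} - 105821\right) - 105357\right) = 238240 \left(\left(\frac{i \sqrt{46}}{5} - 105821\right) - 105357\right) = 238240 \left(\left(-105821 + \frac{i \sqrt{46}}{5}\right) - 105357\right) = 238240 \left(-211178 + \frac{i \sqrt{46}}{5}\right) = -50311046720 + 47648 i \sqrt{46} \approx -5.0311 \cdot 10^{10} + 3.2316 \cdot 10^{5} i$)
$s{\left(M,N \right)} = - \frac{M}{477}$ ($s{\left(M,N \right)} = M \left(- \frac{1}{477}\right) = - \frac{M}{477}$)
$- \frac{177040}{s{\left(555,-143 \right)}} + \frac{469215}{a} = - \frac{177040}{\left(- \frac{1}{477}\right) 555} + \frac{469215}{-50311046720 + 47648 i \sqrt{46}} = - \frac{177040}{- \frac{185}{159}} + \frac{469215}{-50311046720 + 47648 i \sqrt{46}} = \left(-177040\right) \left(- \frac{159}{185}\right) + \frac{469215}{-50311046720 + 47648 i \sqrt{46}} = \frac{5629872}{37} + \frac{469215}{-50311046720 + 47648 i \sqrt{46}}$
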